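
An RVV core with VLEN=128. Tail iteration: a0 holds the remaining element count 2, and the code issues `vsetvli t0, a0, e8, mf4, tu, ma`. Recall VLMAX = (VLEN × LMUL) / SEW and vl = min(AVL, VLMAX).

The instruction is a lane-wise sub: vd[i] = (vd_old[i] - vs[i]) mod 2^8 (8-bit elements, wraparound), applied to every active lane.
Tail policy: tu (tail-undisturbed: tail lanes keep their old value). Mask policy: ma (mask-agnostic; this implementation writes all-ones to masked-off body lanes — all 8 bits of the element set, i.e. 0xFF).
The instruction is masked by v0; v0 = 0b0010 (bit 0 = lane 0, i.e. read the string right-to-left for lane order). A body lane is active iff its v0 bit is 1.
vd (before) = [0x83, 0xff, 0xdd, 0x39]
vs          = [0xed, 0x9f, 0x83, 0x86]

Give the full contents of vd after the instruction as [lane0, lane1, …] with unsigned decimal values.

VLMAX = VLEN×LMUL/SEW = 128×1/4/8 = 4
vl = min(AVL, VLMAX) = min(2, 4) = 2
  i=0: mask-off/ones → 255
  i=1: sub(0xff,0x9f) → 96
  i=2: tail/keep → 221
  i=3: tail/keep → 57

vd = [255, 96, 221, 57]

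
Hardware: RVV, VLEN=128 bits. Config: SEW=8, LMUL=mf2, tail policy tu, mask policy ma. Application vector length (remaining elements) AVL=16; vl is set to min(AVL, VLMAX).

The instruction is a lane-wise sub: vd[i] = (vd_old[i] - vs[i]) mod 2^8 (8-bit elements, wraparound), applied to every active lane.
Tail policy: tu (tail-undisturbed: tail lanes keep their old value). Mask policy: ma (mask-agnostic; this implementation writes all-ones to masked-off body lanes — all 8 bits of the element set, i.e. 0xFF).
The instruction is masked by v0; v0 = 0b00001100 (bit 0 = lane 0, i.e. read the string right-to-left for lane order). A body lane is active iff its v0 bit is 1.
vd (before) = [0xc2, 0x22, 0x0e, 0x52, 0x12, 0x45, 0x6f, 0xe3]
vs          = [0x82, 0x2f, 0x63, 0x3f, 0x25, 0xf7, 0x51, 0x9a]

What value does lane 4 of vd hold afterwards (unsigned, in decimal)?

vd[4] = 255

VLMAX = VLEN×LMUL/SEW = 128×1/2/8 = 8
AVL=16 > VLMAX=8, so vl = 8
vd[0] mask-off/ones -> 0xff
vd[1] mask-off/ones -> 0xff
vd[2] sub(0x0e,0x63) -> 0xab
vd[3] sub(0x52,0x3f) -> 0x13
vd[4] mask-off/ones -> 0xff
vd[5] mask-off/ones -> 0xff
vd[6] mask-off/ones -> 0xff
vd[7] mask-off/ones -> 0xff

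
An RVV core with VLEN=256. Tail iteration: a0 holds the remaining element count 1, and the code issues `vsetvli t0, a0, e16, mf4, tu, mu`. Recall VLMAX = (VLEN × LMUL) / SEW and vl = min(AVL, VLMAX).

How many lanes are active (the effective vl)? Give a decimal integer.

lanes per group: 256·1/4/16 = 4
vl = min(AVL, VLMAX) = min(1, 4) = 1

vl = 1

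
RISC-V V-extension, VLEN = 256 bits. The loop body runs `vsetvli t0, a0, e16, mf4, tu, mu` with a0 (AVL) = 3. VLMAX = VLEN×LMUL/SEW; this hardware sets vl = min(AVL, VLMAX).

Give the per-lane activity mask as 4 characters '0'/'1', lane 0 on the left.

predicate = 1110

VLMAX = VLEN×LMUL/SEW = 256×1/4/16 = 4
vl = min(AVL, VLMAX) = min(3, 4) = 3
bits (lane 0 leftmost): 1110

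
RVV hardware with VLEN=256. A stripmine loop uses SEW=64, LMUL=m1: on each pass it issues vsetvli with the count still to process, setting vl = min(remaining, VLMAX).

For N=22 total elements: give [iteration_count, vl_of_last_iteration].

VLMAX = VLEN×LMUL/SEW = 256×1/64 = 4
N=22: ⌈22/4⌉ = 6 iters; last vl = 22 − 5×4 = 2

[iterations, last_vl] = [6, 2]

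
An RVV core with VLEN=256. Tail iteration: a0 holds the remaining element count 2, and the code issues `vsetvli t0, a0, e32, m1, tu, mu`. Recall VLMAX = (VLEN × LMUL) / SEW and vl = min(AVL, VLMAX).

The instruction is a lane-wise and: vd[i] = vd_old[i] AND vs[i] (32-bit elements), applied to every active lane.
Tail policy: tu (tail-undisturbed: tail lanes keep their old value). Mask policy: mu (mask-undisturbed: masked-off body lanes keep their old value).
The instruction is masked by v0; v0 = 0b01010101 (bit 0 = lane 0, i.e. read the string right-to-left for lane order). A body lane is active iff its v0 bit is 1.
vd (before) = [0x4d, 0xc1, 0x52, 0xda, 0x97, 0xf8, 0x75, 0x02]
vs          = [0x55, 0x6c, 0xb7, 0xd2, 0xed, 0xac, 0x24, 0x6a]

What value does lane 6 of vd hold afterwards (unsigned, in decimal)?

VLMAX = (256 × 1) / 32 = 8 lanes
vl = min(AVL, VLMAX) = min(2, 8) = 2
[0] and(0x4d,0x55) = 0x45
[1] mask-off/keep = 0xc1
[2] tail/keep = 0x52
[3] tail/keep = 0xda
[4] tail/keep = 0x97
[5] tail/keep = 0xf8
[6] tail/keep = 0x75
[7] tail/keep = 0x02

vd[6] = 117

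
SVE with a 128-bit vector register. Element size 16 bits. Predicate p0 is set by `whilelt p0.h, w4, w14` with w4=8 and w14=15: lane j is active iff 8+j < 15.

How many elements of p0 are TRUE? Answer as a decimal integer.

register lanes = 128/16 = 8
whilelt: lane j active iff 8+j < 15 → j < 7 → 7 active

vl = 7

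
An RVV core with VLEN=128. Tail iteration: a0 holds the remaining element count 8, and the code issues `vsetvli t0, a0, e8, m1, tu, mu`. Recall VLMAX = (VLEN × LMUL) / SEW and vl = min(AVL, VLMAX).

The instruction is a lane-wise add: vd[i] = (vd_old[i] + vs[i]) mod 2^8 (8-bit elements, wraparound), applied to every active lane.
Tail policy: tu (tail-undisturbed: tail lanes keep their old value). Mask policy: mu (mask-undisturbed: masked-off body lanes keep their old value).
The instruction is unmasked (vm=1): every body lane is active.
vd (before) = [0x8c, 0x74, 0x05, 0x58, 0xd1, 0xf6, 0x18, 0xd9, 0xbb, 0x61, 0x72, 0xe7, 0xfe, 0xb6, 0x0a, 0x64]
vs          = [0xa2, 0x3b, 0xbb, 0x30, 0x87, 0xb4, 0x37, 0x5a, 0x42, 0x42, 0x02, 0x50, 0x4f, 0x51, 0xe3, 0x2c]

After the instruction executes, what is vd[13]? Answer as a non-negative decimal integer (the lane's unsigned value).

vd[13] = 182

VLMAX = (128 × 1) / 8 = 16 lanes
AVL=8 ≤ VLMAX=16, so vl = 8
vd[0] add(0x8c,0xa2) -> 0x2e
vd[1] add(0x74,0x3b) -> 0xaf
vd[2] add(0x05,0xbb) -> 0xc0
vd[3] add(0x58,0x30) -> 0x88
vd[4] add(0xd1,0x87) -> 0x58
vd[5] add(0xf6,0xb4) -> 0xaa
vd[6] add(0x18,0x37) -> 0x4f
vd[7] add(0xd9,0x5a) -> 0x33
vd[8] tail/keep -> 0xbb
vd[9] tail/keep -> 0x61
vd[10] tail/keep -> 0x72
vd[11] tail/keep -> 0xe7
vd[12] tail/keep -> 0xfe
vd[13] tail/keep -> 0xb6
vd[14] tail/keep -> 0x0a
vd[15] tail/keep -> 0x64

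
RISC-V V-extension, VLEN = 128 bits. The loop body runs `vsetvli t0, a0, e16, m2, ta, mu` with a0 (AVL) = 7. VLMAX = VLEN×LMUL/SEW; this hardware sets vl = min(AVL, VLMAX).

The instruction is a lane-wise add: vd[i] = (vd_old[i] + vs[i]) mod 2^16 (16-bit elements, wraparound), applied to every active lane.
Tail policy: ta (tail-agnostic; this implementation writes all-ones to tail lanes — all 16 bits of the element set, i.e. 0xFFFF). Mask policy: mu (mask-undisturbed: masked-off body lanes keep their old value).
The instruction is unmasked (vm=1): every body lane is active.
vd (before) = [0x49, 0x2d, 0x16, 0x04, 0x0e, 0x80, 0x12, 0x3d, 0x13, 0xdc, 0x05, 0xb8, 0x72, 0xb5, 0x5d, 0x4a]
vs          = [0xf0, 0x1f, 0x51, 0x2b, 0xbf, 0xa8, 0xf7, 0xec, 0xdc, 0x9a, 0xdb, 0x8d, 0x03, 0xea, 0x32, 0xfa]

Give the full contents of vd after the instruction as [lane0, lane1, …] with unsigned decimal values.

vd = [313, 76, 103, 47, 205, 296, 265, 65535, 65535, 65535, 65535, 65535, 65535, 65535, 65535, 65535]

VLMAX = VLEN×LMUL/SEW = 128×2/16 = 16
vl ← min(7, 16) = 7
lane  0: add(0x49,0xf0) ⇒ 0x139
lane  1: add(0x2d,0x1f) ⇒ 0x4c
lane  2: add(0x16,0x51) ⇒ 0x67
lane  3: add(0x04,0x2b) ⇒ 0x2f
lane  4: add(0x0e,0xbf) ⇒ 0xcd
lane  5: add(0x80,0xa8) ⇒ 0x128
lane  6: add(0x12,0xf7) ⇒ 0x109
lane  7: tail/ones ⇒ 0xffff
lane  8: tail/ones ⇒ 0xffff
lane  9: tail/ones ⇒ 0xffff
lane 10: tail/ones ⇒ 0xffff
lane 11: tail/ones ⇒ 0xffff
lane 12: tail/ones ⇒ 0xffff
lane 13: tail/ones ⇒ 0xffff
lane 14: tail/ones ⇒ 0xffff
lane 15: tail/ones ⇒ 0xffff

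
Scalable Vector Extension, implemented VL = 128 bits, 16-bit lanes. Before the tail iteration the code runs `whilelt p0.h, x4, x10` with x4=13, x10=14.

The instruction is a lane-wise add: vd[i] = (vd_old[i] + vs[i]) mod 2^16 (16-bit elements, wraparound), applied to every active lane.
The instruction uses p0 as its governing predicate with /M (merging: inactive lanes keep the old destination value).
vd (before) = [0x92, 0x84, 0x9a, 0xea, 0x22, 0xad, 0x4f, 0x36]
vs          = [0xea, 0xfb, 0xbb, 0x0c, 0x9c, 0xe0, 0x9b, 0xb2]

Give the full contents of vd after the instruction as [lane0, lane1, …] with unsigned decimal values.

register lanes = 128/16 = 8
whilelt: lane j active iff 13+j < 14 → j < 1 → 1 active
lane  0: add(0x92,0xea) ⇒ 0x17c
lane  1: tail/keep ⇒ 0x84
lane  2: tail/keep ⇒ 0x9a
lane  3: tail/keep ⇒ 0xea
lane  4: tail/keep ⇒ 0x22
lane  5: tail/keep ⇒ 0xad
lane  6: tail/keep ⇒ 0x4f
lane  7: tail/keep ⇒ 0x36

vd = [380, 132, 154, 234, 34, 173, 79, 54]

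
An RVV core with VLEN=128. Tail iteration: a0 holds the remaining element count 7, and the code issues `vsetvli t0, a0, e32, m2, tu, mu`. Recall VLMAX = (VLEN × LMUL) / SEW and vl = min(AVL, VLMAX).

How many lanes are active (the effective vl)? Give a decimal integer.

VLMAX = (128 × 2) / 32 = 8 lanes
vl ← min(7, 8) = 7

vl = 7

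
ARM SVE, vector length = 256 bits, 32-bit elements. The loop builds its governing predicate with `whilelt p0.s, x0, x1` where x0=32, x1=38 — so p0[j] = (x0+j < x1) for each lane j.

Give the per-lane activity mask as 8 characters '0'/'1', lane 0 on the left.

register lanes = 256/32 = 8
whilelt: lane j active iff 32+j < 38 → j < 6 → 6 active
bits (lane 0 leftmost): 11111100

predicate = 11111100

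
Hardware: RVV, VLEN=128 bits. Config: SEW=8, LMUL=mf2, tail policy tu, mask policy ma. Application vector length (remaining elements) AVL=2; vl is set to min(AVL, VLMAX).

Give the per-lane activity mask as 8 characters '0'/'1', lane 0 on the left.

predicate = 11000000

lanes per group: 128·1/2/8 = 8
vl = min(AVL, VLMAX) = min(2, 8) = 2
bits (lane 0 leftmost): 11000000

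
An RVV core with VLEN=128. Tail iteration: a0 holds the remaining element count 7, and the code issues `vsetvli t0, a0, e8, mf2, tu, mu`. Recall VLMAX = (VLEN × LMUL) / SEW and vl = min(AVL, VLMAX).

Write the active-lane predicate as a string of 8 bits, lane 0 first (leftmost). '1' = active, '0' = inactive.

VLMAX = VLEN×LMUL/SEW = 128×1/2/8 = 8
AVL=7 ≤ VLMAX=8, so vl = 7
bits (lane 0 leftmost): 11111110

predicate = 11111110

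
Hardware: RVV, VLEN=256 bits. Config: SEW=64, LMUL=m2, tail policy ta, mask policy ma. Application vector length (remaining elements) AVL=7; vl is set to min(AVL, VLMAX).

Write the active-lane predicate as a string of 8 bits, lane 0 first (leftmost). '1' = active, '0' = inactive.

VLMAX = VLEN×LMUL/SEW = 256×2/64 = 8
vl ← min(7, 8) = 7
bits (lane 0 leftmost): 11111110

predicate = 11111110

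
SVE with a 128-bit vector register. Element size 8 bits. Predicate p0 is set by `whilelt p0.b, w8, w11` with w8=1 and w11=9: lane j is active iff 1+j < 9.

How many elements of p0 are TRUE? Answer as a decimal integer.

128-bit reg / 8-bit elem → 16 lanes
whilelt: lane j active iff 1+j < 9 → j < 8 → 8 active

vl = 8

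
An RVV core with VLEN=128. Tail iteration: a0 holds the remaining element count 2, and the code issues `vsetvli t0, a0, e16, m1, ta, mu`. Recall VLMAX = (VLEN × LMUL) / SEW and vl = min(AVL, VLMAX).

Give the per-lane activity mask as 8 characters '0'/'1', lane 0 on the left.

predicate = 11000000

VLMAX = VLEN×LMUL/SEW = 128×1/16 = 8
vl ← min(2, 8) = 2
bits (lane 0 leftmost): 11000000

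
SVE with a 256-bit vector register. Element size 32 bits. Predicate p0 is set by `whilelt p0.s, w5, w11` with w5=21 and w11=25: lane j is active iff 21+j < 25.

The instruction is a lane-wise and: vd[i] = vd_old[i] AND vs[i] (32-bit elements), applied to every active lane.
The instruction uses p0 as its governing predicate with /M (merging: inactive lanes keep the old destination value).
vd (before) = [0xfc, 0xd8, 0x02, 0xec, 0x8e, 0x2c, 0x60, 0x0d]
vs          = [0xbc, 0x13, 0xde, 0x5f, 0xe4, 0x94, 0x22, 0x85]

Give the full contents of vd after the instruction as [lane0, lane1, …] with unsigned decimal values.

vd = [188, 16, 2, 76, 142, 44, 96, 13]

lane count: 256 div 32 = 8
active while 21+j < 25, i.e. j ∈ [0,4) capped at 8 ⇒ 4
lane  0: and(0xfc,0xbc) ⇒ 0xbc
lane  1: and(0xd8,0x13) ⇒ 0x10
lane  2: and(0x02,0xde) ⇒ 0x02
lane  3: and(0xec,0x5f) ⇒ 0x4c
lane  4: tail/keep ⇒ 0x8e
lane  5: tail/keep ⇒ 0x2c
lane  6: tail/keep ⇒ 0x60
lane  7: tail/keep ⇒ 0x0d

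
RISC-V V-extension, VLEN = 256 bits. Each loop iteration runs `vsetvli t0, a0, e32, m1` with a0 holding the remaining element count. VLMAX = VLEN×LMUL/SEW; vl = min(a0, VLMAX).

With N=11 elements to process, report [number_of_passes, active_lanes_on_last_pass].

lanes per group: 256·1/32 = 8
N=11: ⌈11/8⌉ = 2 iters; last vl = 11 − 1×8 = 3

[iterations, last_vl] = [2, 3]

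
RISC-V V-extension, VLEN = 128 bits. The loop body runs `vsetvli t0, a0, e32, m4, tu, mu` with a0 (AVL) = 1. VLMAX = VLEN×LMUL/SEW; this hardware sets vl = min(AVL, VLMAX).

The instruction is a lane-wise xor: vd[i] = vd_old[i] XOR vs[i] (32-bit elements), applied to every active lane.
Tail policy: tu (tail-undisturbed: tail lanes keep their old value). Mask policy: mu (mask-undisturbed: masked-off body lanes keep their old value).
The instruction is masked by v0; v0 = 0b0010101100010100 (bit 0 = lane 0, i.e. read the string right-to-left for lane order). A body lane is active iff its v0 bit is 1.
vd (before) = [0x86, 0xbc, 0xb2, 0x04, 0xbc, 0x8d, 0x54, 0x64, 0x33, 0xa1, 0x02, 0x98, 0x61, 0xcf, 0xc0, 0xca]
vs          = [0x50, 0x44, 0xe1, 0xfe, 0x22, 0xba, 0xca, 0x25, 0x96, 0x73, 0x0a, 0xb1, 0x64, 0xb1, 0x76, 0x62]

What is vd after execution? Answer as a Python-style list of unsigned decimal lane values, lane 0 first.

VLMAX = (128 × 4) / 32 = 16 lanes
vl = min(AVL, VLMAX) = min(1, 16) = 1
lane  0: mask-off/keep ⇒ 0x86
lane  1: tail/keep ⇒ 0xbc
lane  2: tail/keep ⇒ 0xb2
lane  3: tail/keep ⇒ 0x04
lane  4: tail/keep ⇒ 0xbc
lane  5: tail/keep ⇒ 0x8d
lane  6: tail/keep ⇒ 0x54
lane  7: tail/keep ⇒ 0x64
lane  8: tail/keep ⇒ 0x33
lane  9: tail/keep ⇒ 0xa1
lane 10: tail/keep ⇒ 0x02
lane 11: tail/keep ⇒ 0x98
lane 12: tail/keep ⇒ 0x61
lane 13: tail/keep ⇒ 0xcf
lane 14: tail/keep ⇒ 0xc0
lane 15: tail/keep ⇒ 0xca

vd = [134, 188, 178, 4, 188, 141, 84, 100, 51, 161, 2, 152, 97, 207, 192, 202]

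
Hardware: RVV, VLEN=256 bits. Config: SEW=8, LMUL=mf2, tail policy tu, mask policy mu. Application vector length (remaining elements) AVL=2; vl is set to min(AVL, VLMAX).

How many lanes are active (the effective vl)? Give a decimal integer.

vl = 2

VLMAX = (256 × 1/2) / 8 = 16 lanes
vl ← min(2, 16) = 2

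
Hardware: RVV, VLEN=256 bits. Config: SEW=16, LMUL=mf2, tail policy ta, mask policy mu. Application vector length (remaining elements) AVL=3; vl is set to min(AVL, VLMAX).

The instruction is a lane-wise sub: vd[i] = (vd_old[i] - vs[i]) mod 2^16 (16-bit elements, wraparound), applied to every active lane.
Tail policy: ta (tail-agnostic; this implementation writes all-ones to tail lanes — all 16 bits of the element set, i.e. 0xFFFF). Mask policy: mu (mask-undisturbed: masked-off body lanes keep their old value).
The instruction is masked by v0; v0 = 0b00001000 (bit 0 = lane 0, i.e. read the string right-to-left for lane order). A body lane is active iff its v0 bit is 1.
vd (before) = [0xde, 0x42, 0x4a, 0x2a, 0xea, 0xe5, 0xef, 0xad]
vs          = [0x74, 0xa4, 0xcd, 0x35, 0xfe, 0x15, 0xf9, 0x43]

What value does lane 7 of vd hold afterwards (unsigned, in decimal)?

VLMAX = VLEN×LMUL/SEW = 256×1/2/16 = 8
vl = min(AVL, VLMAX) = min(3, 8) = 3
  i=0: mask-off/keep → 222
  i=1: mask-off/keep → 66
  i=2: mask-off/keep → 74
  i=3: tail/ones → 65535
  i=4: tail/ones → 65535
  i=5: tail/ones → 65535
  i=6: tail/ones → 65535
  i=7: tail/ones → 65535

vd[7] = 65535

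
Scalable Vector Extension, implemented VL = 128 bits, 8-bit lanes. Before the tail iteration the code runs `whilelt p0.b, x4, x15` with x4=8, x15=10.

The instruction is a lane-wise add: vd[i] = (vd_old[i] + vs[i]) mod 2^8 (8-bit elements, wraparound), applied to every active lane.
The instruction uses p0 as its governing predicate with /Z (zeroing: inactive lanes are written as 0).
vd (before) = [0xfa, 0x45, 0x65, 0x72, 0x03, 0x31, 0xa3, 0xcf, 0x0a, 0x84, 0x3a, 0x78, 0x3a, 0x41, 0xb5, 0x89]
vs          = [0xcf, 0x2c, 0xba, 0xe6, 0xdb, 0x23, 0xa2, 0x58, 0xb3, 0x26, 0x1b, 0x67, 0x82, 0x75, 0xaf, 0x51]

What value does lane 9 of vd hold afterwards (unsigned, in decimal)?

vd[9] = 0

128-bit reg / 8-bit elem → 16 lanes
whilelt: lane j active iff 8+j < 10 → j < 2 → 2 active
  i=0: add(0xfa,0xcf) → 201
  i=1: add(0x45,0x2c) → 113
  i=2: tail/zero → 0
  i=3: tail/zero → 0
  i=4: tail/zero → 0
  i=5: tail/zero → 0
  i=6: tail/zero → 0
  i=7: tail/zero → 0
  i=8: tail/zero → 0
  i=9: tail/zero → 0
  i=10: tail/zero → 0
  i=11: tail/zero → 0
  i=12: tail/zero → 0
  i=13: tail/zero → 0
  i=14: tail/zero → 0
  i=15: tail/zero → 0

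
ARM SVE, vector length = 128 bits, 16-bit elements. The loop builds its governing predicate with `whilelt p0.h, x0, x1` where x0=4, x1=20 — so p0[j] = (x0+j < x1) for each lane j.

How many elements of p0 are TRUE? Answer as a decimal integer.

vl = 8

register lanes = 128/16 = 8
active while 4+j < 20, i.e. j ∈ [0,16) capped at 8 ⇒ 8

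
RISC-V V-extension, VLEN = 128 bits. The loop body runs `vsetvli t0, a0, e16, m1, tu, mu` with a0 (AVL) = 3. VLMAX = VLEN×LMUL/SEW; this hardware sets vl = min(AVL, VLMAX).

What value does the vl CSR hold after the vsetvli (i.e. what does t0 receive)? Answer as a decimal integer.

vl = 3

lanes per group: 128·1/16 = 8
AVL=3 ≤ VLMAX=8, so vl = 3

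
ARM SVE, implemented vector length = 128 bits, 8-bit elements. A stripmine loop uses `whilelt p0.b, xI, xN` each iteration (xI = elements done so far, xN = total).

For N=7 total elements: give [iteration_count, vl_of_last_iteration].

register lanes = 128/8 = 16
7 elements at 16/iter → 1 passes, remainder 7 on the last

[iterations, last_vl] = [1, 7]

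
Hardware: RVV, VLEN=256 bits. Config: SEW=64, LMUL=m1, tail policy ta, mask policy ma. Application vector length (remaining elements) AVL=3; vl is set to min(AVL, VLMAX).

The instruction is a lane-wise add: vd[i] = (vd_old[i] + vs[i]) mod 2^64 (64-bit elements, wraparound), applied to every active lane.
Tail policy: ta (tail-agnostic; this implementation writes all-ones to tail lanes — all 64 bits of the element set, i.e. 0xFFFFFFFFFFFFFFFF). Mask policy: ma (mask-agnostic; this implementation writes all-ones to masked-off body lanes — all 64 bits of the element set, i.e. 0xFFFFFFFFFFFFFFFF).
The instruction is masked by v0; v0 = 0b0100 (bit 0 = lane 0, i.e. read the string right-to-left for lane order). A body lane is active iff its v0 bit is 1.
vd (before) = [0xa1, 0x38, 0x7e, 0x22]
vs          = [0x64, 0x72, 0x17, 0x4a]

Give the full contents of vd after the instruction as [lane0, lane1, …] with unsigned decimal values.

lanes per group: 256·1/64 = 4
vl = min(AVL, VLMAX) = min(3, 4) = 3
  i=0: mask-off/ones → 18446744073709551615
  i=1: mask-off/ones → 18446744073709551615
  i=2: add(0x7e,0x17) → 149
  i=3: tail/ones → 18446744073709551615

vd = [18446744073709551615, 18446744073709551615, 149, 18446744073709551615]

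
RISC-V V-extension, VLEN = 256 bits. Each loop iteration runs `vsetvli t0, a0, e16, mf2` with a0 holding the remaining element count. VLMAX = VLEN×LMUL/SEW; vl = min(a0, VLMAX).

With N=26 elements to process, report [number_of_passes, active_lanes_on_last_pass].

VLMAX = VLEN×LMUL/SEW = 256×1/2/16 = 8
26 elements at 8/iter → 4 passes, remainder 2 on the last

[iterations, last_vl] = [4, 2]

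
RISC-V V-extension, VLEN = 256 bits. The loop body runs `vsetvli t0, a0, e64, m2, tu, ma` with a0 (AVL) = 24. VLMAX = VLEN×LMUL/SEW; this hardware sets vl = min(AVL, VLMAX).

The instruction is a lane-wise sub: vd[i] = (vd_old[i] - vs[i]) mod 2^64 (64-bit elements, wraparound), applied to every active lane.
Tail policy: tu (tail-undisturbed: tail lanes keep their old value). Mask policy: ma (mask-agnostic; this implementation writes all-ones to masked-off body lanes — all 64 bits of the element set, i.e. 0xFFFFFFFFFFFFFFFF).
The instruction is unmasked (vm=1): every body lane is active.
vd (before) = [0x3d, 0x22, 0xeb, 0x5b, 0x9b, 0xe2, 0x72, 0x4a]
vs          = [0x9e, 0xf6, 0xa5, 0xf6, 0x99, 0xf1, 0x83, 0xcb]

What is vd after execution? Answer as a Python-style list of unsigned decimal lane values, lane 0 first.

vd = [18446744073709551519, 18446744073709551404, 70, 18446744073709551461, 2, 18446744073709551601, 18446744073709551599, 18446744073709551487]

VLMAX = (256 × 2) / 64 = 8 lanes
AVL=24 > VLMAX=8, so vl = 8
lane  0: sub(0x3d,0x9e) ⇒ 0xffffffffffffff9f
lane  1: sub(0x22,0xf6) ⇒ 0xffffffffffffff2c
lane  2: sub(0xeb,0xa5) ⇒ 0x46
lane  3: sub(0x5b,0xf6) ⇒ 0xffffffffffffff65
lane  4: sub(0x9b,0x99) ⇒ 0x02
lane  5: sub(0xe2,0xf1) ⇒ 0xfffffffffffffff1
lane  6: sub(0x72,0x83) ⇒ 0xffffffffffffffef
lane  7: sub(0x4a,0xcb) ⇒ 0xffffffffffffff7f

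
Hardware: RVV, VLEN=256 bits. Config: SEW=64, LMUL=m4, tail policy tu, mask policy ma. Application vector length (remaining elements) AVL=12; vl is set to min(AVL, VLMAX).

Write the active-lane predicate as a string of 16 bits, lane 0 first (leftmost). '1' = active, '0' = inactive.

predicate = 1111111111110000

VLMAX = VLEN×LMUL/SEW = 256×4/64 = 16
AVL=12 ≤ VLMAX=16, so vl = 12
bits (lane 0 leftmost): 1111111111110000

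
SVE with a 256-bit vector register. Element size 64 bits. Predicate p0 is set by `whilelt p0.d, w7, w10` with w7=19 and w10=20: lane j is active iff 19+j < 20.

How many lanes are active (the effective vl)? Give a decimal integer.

register lanes = 256/64 = 4
whilelt: lane j active iff 19+j < 20 → j < 1 → 1 active

vl = 1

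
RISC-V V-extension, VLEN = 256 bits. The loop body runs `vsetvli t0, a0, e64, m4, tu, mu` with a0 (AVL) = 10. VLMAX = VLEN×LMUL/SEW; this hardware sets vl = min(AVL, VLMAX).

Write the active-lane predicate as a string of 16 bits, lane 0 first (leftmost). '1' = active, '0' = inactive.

predicate = 1111111111000000

lanes per group: 256·4/64 = 16
vl = min(AVL, VLMAX) = min(10, 16) = 10
bits (lane 0 leftmost): 1111111111000000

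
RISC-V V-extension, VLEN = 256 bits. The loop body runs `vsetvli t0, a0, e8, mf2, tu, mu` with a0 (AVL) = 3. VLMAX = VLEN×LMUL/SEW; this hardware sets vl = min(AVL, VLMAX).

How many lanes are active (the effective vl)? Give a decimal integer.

VLMAX = (256 × 1/2) / 8 = 16 lanes
AVL=3 ≤ VLMAX=16, so vl = 3

vl = 3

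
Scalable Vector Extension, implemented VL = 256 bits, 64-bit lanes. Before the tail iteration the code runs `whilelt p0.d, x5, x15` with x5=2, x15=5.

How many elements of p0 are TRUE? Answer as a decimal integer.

256-bit reg / 64-bit elem → 4 lanes
p0[j] = (2+j < 5); true for j=0..2 → 3 lanes set

vl = 3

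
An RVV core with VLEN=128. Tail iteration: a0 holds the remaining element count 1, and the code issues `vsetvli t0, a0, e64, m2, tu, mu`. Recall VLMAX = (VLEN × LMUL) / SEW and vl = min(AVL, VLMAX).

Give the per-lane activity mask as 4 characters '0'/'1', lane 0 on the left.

lanes per group: 128·2/64 = 4
vl = min(AVL, VLMAX) = min(1, 4) = 1
bits (lane 0 leftmost): 1000

predicate = 1000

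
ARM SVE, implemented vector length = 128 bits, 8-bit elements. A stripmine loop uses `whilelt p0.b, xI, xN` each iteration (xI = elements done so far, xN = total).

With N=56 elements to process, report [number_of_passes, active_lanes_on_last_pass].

[iterations, last_vl] = [4, 8]

128-bit reg / 8-bit elem → 16 lanes
56 elements at 16/iter → 4 passes, remainder 8 on the last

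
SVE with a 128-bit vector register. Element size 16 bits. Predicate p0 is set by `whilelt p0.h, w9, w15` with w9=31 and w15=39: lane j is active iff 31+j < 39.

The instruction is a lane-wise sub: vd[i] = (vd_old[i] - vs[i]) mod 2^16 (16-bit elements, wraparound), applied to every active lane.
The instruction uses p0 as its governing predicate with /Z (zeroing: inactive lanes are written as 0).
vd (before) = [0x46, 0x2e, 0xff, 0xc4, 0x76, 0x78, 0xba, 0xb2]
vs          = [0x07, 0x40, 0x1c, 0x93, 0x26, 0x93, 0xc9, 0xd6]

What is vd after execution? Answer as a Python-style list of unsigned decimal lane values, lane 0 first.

128-bit reg / 16-bit elem → 8 lanes
whilelt: lane j active iff 31+j < 39 → j < 8 → 8 active
vd[0] sub(0x46,0x07) -> 0x3f
vd[1] sub(0x2e,0x40) -> 0xffee
vd[2] sub(0xff,0x1c) -> 0xe3
vd[3] sub(0xc4,0x93) -> 0x31
vd[4] sub(0x76,0x26) -> 0x50
vd[5] sub(0x78,0x93) -> 0xffe5
vd[6] sub(0xba,0xc9) -> 0xfff1
vd[7] sub(0xb2,0xd6) -> 0xffdc

vd = [63, 65518, 227, 49, 80, 65509, 65521, 65500]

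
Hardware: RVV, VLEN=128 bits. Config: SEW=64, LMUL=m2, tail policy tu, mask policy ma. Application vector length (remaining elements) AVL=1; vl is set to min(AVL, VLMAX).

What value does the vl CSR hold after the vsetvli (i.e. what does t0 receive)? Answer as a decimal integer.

VLMAX = VLEN×LMUL/SEW = 128×2/64 = 4
AVL=1 ≤ VLMAX=4, so vl = 1

vl = 1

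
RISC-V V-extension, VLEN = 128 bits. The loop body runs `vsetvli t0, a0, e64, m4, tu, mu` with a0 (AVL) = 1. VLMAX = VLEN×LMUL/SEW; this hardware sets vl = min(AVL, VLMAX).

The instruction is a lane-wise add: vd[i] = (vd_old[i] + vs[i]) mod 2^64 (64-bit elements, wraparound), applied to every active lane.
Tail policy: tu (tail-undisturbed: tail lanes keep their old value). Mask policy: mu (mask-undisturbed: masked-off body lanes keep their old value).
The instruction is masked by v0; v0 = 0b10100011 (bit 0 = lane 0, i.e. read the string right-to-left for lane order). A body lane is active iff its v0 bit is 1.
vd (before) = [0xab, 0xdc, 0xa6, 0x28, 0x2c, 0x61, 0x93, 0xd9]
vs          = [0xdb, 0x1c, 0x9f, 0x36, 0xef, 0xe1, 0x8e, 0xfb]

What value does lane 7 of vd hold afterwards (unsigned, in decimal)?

lanes per group: 128·4/64 = 8
AVL=1 ≤ VLMAX=8, so vl = 1
vd[0] add(0xab,0xdb) -> 0x186
vd[1] tail/keep -> 0xdc
vd[2] tail/keep -> 0xa6
vd[3] tail/keep -> 0x28
vd[4] tail/keep -> 0x2c
vd[5] tail/keep -> 0x61
vd[6] tail/keep -> 0x93
vd[7] tail/keep -> 0xd9

vd[7] = 217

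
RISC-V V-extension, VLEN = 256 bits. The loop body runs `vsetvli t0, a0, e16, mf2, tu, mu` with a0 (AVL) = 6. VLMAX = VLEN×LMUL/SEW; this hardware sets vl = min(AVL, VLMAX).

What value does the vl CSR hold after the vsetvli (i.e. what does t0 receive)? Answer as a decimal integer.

vl = 6

VLMAX = (256 × 1/2) / 16 = 8 lanes
vl ← min(6, 8) = 6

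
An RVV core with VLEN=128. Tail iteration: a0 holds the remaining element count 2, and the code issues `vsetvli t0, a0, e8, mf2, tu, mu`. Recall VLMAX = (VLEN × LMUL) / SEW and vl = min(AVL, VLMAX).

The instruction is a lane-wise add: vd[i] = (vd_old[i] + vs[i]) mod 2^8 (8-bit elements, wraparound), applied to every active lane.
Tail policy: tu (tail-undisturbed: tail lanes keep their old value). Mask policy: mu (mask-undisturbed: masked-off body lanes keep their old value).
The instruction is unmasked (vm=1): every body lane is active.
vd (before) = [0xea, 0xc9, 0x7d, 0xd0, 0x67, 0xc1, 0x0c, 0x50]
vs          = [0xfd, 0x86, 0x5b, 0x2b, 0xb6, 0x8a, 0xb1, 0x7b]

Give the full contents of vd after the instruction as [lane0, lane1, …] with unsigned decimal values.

lanes per group: 128·1/2/8 = 8
vl = min(AVL, VLMAX) = min(2, 8) = 2
[0] add(0xea,0xfd) = 0xe7
[1] add(0xc9,0x86) = 0x4f
[2] tail/keep = 0x7d
[3] tail/keep = 0xd0
[4] tail/keep = 0x67
[5] tail/keep = 0xc1
[6] tail/keep = 0x0c
[7] tail/keep = 0x50

vd = [231, 79, 125, 208, 103, 193, 12, 80]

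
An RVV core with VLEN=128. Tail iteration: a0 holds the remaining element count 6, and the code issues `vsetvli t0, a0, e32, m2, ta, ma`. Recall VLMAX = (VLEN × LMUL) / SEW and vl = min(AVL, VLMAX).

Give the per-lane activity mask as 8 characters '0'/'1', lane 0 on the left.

VLMAX = VLEN×LMUL/SEW = 128×2/32 = 8
vl = min(AVL, VLMAX) = min(6, 8) = 6
bits (lane 0 leftmost): 11111100

predicate = 11111100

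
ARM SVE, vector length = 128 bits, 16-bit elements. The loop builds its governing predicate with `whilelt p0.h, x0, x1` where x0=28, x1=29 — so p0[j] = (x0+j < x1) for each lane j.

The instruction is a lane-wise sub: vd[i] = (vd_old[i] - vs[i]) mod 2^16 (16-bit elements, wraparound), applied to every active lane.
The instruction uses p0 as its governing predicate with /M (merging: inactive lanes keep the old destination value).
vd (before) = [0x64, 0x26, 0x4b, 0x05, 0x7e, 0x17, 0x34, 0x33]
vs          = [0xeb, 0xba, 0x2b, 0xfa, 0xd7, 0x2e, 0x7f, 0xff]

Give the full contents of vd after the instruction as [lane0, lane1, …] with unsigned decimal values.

128-bit reg / 16-bit elem → 8 lanes
active while 28+j < 29, i.e. j ∈ [0,1) capped at 8 ⇒ 1
  i=0: sub(0x64,0xeb) → 65401
  i=1: tail/keep → 38
  i=2: tail/keep → 75
  i=3: tail/keep → 5
  i=4: tail/keep → 126
  i=5: tail/keep → 23
  i=6: tail/keep → 52
  i=7: tail/keep → 51

vd = [65401, 38, 75, 5, 126, 23, 52, 51]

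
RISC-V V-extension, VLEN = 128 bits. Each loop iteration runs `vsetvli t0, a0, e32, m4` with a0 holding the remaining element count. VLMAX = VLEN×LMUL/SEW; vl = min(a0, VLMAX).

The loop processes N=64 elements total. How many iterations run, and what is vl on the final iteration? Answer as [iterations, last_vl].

[iterations, last_vl] = [4, 16]

VLMAX = (128 × 4) / 32 = 16 lanes
N=64: ⌈64/16⌉ = 4 iters; last vl = 64 − 3×16 = 16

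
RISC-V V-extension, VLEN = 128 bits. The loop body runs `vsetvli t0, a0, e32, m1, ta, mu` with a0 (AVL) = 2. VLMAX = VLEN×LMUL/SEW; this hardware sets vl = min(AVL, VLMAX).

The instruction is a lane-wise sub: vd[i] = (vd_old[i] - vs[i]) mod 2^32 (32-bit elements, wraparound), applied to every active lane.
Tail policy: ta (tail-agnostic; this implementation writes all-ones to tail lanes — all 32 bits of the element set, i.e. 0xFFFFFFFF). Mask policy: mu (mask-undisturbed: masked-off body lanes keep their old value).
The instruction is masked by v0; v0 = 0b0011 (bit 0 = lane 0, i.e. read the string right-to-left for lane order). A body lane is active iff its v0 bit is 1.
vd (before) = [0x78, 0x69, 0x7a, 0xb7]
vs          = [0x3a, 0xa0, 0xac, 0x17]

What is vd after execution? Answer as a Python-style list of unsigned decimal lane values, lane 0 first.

VLMAX = (128 × 1) / 32 = 4 lanes
AVL=2 ≤ VLMAX=4, so vl = 2
lane  0: sub(0x78,0x3a) ⇒ 0x3e
lane  1: sub(0x69,0xa0) ⇒ 0xffffffc9
lane  2: tail/ones ⇒ 0xffffffff
lane  3: tail/ones ⇒ 0xffffffff

vd = [62, 4294967241, 4294967295, 4294967295]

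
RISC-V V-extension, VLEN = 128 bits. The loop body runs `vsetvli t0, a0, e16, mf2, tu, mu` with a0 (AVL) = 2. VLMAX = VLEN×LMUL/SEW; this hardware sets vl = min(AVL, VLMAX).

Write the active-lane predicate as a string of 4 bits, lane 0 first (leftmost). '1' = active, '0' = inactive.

VLMAX = (128 × 1/2) / 16 = 4 lanes
vl = min(AVL, VLMAX) = min(2, 4) = 2
bits (lane 0 leftmost): 1100

predicate = 1100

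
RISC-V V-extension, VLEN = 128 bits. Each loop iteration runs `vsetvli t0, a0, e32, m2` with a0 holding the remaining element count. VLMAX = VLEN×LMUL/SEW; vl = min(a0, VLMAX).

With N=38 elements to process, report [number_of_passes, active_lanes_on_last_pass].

VLMAX = VLEN×LMUL/SEW = 128×2/32 = 8
iterations = ceil(38/8) = 5; final-pass vl = 6

[iterations, last_vl] = [5, 6]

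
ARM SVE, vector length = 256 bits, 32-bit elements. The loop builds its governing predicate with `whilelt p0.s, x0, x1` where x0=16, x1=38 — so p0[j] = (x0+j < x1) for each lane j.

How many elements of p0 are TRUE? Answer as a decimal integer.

256-bit reg / 32-bit elem → 8 lanes
active while 16+j < 38, i.e. j ∈ [0,22) capped at 8 ⇒ 8

vl = 8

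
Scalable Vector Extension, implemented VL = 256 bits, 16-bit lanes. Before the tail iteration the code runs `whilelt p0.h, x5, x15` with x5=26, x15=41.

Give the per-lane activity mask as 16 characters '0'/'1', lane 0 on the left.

256-bit reg / 16-bit elem → 16 lanes
active while 26+j < 41, i.e. j ∈ [0,15) capped at 16 ⇒ 15
bits (lane 0 leftmost): 1111111111111110

predicate = 1111111111111110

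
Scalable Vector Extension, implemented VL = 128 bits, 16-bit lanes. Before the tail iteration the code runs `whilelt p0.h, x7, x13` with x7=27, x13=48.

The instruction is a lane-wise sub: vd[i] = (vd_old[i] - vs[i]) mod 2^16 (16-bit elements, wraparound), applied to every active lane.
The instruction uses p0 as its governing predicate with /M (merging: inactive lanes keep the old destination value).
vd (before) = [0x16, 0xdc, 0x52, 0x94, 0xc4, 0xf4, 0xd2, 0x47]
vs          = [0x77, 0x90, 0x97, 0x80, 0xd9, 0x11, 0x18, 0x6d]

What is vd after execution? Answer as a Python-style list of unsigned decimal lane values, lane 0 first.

vd = [65439, 76, 65467, 20, 65515, 227, 186, 65498]

register lanes = 128/16 = 8
active while 27+j < 48, i.e. j ∈ [0,21) capped at 8 ⇒ 8
  i=0: sub(0x16,0x77) → 65439
  i=1: sub(0xdc,0x90) → 76
  i=2: sub(0x52,0x97) → 65467
  i=3: sub(0x94,0x80) → 20
  i=4: sub(0xc4,0xd9) → 65515
  i=5: sub(0xf4,0x11) → 227
  i=6: sub(0xd2,0x18) → 186
  i=7: sub(0x47,0x6d) → 65498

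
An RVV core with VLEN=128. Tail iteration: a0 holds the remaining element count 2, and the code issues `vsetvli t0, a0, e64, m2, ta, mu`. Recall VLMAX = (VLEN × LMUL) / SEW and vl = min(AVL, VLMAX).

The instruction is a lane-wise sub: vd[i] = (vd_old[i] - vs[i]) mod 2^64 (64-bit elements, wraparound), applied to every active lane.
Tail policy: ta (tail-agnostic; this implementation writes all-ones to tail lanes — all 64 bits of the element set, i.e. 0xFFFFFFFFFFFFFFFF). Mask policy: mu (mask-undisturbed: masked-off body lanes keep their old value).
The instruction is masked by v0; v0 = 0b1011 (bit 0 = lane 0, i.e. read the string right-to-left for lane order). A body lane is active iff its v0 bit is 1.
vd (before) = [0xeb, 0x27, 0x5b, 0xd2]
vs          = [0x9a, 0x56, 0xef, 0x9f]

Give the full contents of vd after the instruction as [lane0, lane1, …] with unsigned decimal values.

vd = [81, 18446744073709551569, 18446744073709551615, 18446744073709551615]

VLMAX = (128 × 2) / 64 = 4 lanes
AVL=2 ≤ VLMAX=4, so vl = 2
vd[0] sub(0xeb,0x9a) -> 0x51
vd[1] sub(0x27,0x56) -> 0xffffffffffffffd1
vd[2] tail/ones -> 0xffffffffffffffff
vd[3] tail/ones -> 0xffffffffffffffff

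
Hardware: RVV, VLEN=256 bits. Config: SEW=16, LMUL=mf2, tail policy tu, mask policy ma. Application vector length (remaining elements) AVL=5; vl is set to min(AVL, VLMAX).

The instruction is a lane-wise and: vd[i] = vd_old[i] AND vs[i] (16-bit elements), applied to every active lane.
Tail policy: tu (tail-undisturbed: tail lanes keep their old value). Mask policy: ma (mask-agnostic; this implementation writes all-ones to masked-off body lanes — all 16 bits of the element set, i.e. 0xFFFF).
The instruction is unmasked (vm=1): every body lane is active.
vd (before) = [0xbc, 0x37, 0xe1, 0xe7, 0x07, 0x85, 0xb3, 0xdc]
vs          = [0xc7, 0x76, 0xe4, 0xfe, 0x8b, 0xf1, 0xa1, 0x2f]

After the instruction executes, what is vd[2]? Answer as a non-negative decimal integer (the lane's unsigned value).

VLMAX = VLEN×LMUL/SEW = 256×1/2/16 = 8
vl ← min(5, 8) = 5
[0] and(0xbc,0xc7) = 0x84
[1] and(0x37,0x76) = 0x36
[2] and(0xe1,0xe4) = 0xe0
[3] and(0xe7,0xfe) = 0xe6
[4] and(0x07,0x8b) = 0x03
[5] tail/keep = 0x85
[6] tail/keep = 0xb3
[7] tail/keep = 0xdc

vd[2] = 224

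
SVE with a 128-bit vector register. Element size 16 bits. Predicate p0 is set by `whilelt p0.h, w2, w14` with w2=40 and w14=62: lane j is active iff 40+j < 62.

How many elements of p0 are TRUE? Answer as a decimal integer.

128-bit reg / 16-bit elem → 8 lanes
active while 40+j < 62, i.e. j ∈ [0,22) capped at 8 ⇒ 8

vl = 8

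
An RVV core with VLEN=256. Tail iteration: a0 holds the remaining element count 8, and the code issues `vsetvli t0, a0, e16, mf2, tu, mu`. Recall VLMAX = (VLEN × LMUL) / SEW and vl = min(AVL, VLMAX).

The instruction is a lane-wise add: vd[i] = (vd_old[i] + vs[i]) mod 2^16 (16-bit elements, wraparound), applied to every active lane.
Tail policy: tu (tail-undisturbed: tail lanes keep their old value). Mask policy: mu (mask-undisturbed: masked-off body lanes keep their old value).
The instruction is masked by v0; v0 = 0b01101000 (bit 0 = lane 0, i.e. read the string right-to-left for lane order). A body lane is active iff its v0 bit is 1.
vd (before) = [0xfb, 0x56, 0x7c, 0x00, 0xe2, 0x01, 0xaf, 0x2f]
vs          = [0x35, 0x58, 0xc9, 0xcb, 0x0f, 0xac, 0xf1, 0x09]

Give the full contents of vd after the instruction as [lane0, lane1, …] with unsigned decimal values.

vd = [251, 86, 124, 203, 226, 173, 416, 47]

VLMAX = (256 × 1/2) / 16 = 8 lanes
vl ← min(8, 8) = 8
  i=0: mask-off/keep → 251
  i=1: mask-off/keep → 86
  i=2: mask-off/keep → 124
  i=3: add(0x00,0xcb) → 203
  i=4: mask-off/keep → 226
  i=5: add(0x01,0xac) → 173
  i=6: add(0xaf,0xf1) → 416
  i=7: mask-off/keep → 47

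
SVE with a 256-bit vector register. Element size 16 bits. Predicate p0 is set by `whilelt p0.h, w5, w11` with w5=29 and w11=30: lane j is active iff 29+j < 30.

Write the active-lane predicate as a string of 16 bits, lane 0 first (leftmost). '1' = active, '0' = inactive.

256-bit reg / 16-bit elem → 16 lanes
whilelt: lane j active iff 29+j < 30 → j < 1 → 1 active
bits (lane 0 leftmost): 1000000000000000

predicate = 1000000000000000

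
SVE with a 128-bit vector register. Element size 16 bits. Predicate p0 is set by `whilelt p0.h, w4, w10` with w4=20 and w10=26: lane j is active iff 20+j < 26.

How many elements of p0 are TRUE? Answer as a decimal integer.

register lanes = 128/16 = 8
p0[j] = (20+j < 26); true for j=0..5 → 6 lanes set

vl = 6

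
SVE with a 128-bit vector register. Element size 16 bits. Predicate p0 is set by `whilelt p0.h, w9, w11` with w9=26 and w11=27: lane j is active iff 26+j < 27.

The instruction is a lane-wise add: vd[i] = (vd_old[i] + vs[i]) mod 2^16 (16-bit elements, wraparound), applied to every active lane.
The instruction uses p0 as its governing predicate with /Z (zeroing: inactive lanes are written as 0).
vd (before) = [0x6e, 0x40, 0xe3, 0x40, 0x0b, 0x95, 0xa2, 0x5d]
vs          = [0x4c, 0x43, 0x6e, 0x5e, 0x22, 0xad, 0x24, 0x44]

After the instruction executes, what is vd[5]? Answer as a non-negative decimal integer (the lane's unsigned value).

128-bit reg / 16-bit elem → 8 lanes
p0[j] = (26+j < 27); true for j=0..0 → 1 lanes set
  i=0: add(0x6e,0x4c) → 186
  i=1: tail/zero → 0
  i=2: tail/zero → 0
  i=3: tail/zero → 0
  i=4: tail/zero → 0
  i=5: tail/zero → 0
  i=6: tail/zero → 0
  i=7: tail/zero → 0

vd[5] = 0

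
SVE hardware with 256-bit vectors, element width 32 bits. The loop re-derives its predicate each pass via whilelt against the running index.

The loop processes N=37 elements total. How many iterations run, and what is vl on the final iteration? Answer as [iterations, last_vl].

256-bit reg / 32-bit elem → 8 lanes
37 elements at 8/iter → 5 passes, remainder 5 on the last

[iterations, last_vl] = [5, 5]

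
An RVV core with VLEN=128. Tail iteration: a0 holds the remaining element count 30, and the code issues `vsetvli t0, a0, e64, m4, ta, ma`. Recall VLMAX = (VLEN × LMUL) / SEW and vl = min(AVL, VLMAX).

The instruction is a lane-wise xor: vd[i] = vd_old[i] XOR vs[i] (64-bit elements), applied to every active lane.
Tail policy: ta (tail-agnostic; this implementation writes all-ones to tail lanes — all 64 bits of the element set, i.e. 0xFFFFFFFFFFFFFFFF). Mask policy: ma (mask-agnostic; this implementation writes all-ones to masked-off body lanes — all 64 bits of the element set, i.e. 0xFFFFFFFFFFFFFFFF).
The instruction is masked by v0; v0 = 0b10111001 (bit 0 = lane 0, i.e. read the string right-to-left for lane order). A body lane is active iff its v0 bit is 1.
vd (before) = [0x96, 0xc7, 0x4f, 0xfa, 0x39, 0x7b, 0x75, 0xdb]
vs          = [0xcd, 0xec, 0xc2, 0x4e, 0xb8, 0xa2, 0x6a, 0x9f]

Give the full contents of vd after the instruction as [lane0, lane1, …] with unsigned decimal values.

vd = [91, 18446744073709551615, 18446744073709551615, 180, 129, 217, 18446744073709551615, 68]

lanes per group: 128·4/64 = 8
vl = min(AVL, VLMAX) = min(30, 8) = 8
vd[0] xor(0x96,0xcd) -> 0x5b
vd[1] mask-off/ones -> 0xffffffffffffffff
vd[2] mask-off/ones -> 0xffffffffffffffff
vd[3] xor(0xfa,0x4e) -> 0xb4
vd[4] xor(0x39,0xb8) -> 0x81
vd[5] xor(0x7b,0xa2) -> 0xd9
vd[6] mask-off/ones -> 0xffffffffffffffff
vd[7] xor(0xdb,0x9f) -> 0x44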